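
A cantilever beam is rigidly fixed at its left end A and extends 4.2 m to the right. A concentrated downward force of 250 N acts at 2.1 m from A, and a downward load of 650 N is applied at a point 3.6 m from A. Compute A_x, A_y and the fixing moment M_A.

A_x = 0, A_y = 900.0 N, M_A = 2865 N·m

ΣF_x = 0: A_x = 0.
ΣF_y = 0: A_y − 250 − 650 = 0 → A_y = 900.0 N.
ΣM about A: M_A − 250·2.1 − 650·3.6 = 0 → M_A = 2865 N·m.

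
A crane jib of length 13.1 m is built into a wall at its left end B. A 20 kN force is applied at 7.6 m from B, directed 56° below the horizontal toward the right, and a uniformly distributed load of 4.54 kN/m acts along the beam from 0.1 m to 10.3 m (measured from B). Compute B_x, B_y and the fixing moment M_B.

B_x = -11.18 kN, B_y = 62.89 kN, M_B = 366.8 kN·m

Resultant of the distributed load: 4.54 × 10.2 = 46.308 kN at 5.2 m from B.
ΣF_x = 0: B_x + 20·cos56° = 0 → B_x = -11.18 kN.
ΣF_y = 0: B_y − 20·sin56° − 4.54·10.2 = 0 → B_y = 62.89 kN.
ΣM about B: M_B − 20·sin56°·7.6 − (4.54·10.2)·5.2 = 0 → M_B = 366.8 kN·m.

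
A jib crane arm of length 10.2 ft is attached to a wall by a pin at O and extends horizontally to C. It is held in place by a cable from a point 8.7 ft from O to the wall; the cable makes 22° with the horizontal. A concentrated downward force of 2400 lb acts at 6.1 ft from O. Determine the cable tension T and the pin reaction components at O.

ΣM about O: T·sin22°·8.7 − 2400·6.1 = 0 → T = 14640/(8.7·0.374607) = 4492.06 ≈ 4492 lb.
ΣF_x = 0: O_x − T·cos22° = 0 → O_x = 4492.06 × 0.927184 = 4165 lb.
ΣF_y = 0: O_y + T·sin22° − 2400 = 0 → O_y = 2400 − 4492.06 × 0.374607 = 717.2 lb.

T = 4492 lb, O_x = 4165 lb, O_y = 717.2 lb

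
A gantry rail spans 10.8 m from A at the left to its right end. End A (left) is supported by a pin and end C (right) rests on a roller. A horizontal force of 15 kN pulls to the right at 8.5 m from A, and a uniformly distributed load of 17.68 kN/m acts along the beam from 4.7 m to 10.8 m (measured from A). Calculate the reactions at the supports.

A_x = -15.00 kN, A_y = 30.46 kN, C_y = 77.39 kN

Resultant of the distributed load: 17.68 × 6.1 = 107.848 kN at 7.75 m from A.
Moments about A: C_y·10.8 − (17.68·6.1)·7.75 = 0 → C_y = 835.822/10.8 = 77.3909 ≈ 77.39 kN.
ΣF_y = 0: A_y + 77.3909 − 17.68·6.1 = 0 → A_y = 30.46 kN.
ΣF_x = 0: A_x + 15 = 0 → A_x = -15.00 kN.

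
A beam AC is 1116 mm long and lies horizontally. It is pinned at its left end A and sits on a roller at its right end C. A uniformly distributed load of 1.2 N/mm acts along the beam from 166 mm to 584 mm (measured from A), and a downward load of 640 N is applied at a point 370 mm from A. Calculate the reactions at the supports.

Resultant of the distributed load: 1.2 × 418 = 501.6 N at 375 mm from A.
ΣM about A: C_y·1116 − (1.2·418)·375 − 640·370 = 0 → C_y = 424900/1116 = 380.735 ≈ 380.7 N.
ΣF_y = 0: A_y + 380.735 − 1.2·418 − 640 = 0 → A_y = 760.9 N.
ΣF_x = 0: no horizontal applied forces, so A_x = 0.

A_x = 0, A_y = 760.9 N, C_y = 380.7 N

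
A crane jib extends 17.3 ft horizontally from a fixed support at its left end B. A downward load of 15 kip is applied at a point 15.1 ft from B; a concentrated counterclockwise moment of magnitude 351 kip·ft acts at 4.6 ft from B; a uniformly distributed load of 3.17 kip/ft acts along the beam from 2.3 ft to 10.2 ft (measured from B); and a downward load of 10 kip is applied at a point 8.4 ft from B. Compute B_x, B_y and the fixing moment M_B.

Resultant of the distributed load: 3.17 × 7.9 = 25.043 kip at 6.25 ft from B.
ΣF_x = 0: B_x = 0.
ΣF_y = 0: B_y − 15 − 3.17·7.9 − 10 = 0 → B_y = 50.04 kip.
ΣM about B: M_B − 15·15.1 + 351 − (3.17·7.9)·6.25 − 10·8.4 = 0 → M_B = 116.0 kip·ft.

B_x = 0, B_y = 50.04 kip, M_B = 116.0 kip·ft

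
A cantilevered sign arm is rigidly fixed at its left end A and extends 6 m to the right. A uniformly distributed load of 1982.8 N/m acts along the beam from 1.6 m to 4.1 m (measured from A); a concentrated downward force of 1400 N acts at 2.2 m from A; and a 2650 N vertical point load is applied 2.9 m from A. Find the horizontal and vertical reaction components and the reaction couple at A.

Resultant of the distributed load: 1982.8 × 2.5 = 4957 N at 2.85 m from A.
ΣF_x = 0: A_x = 0.
ΣF_y = 0: A_y − 1982.8·2.5 − 1400 − 2650 = 0 → A_y = 9007 N.
ΣM about A: M_A − (1982.8·2.5)·2.85 − 1400·2.2 − 2650·2.9 = 0 → M_A = 24890 N·m.

A_x = 0, A_y = 9007 N, M_A = 24890 N·m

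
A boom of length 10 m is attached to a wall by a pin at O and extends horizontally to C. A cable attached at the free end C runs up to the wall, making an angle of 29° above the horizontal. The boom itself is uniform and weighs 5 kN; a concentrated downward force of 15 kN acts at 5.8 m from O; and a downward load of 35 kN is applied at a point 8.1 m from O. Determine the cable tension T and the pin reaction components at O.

ΣM about O: T·sin29°·10 − 5·5 − 15·5.8 − 35·8.1 = 0 → T = 395.5/(10·0.48481) = 81.5784 ≈ 81.58 kN.
ΣF_x = 0: O_x − T·cos29° = 0 → O_x = 81.5784 × 0.87462 = 71.35 kN.
ΣF_y = 0: O_y + T·sin29° − 5 − 15 − 35 = 0 → O_y = 55 − 81.5784 × 0.48481 = 15.45 kN.

T = 81.58 kN, O_x = 71.35 kN, O_y = 15.45 kN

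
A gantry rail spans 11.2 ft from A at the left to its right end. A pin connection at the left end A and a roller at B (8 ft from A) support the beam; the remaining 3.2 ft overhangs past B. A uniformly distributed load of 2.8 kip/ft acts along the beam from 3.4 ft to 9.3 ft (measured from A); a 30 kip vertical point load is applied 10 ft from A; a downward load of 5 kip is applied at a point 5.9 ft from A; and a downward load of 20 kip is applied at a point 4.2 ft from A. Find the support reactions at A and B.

A_x = 0, A_y = 6.720 kip, B_y = 64.80 kip

Resultant of the distributed load: 2.8 × 5.9 = 16.52 kip at 6.35 ft from A.
Taking moments about A: B_y·8 − (2.8·5.9)·6.35 − 30·10 − 5·5.9 − 20·4.2 = 0 → B_y = 518.402/8 = 64.8003 ≈ 64.80 kip.
ΣF_y = 0: A_y + 64.8003 − 2.8·5.9 − 30 − 5 − 20 = 0 → A_y = 6.720 kip.
ΣF_x = 0: no horizontal applied forces, so A_x = 0.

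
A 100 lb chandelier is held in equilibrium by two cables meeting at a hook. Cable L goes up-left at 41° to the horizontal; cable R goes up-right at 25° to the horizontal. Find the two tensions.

T_L = 99.21 lb, T_R = 82.61 lb

ΣF_x = 0: −T_L·cos41° + T_R·cos25° = 0 → T_R = 0.83273·T_L.
ΣF_y = 0: T_L·sin41° + T_R·sin25° = 100.
Substitute: T_L·(0.656059 + 0.83273·0.422618) = 100 → T_L = 99.2078 ≈ 99.21 lb.
Then T_R = 0.83273 × 99.2078 = 82.61 lb.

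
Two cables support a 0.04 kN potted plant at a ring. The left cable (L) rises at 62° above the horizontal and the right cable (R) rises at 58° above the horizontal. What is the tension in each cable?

T_L = 0.02448 kN, T_R = 0.02168 kN

ΣF_x = 0: −T_L·cos62° + T_R·cos58° = 0 → T_R = 0.88593·T_L.
ΣF_y = 0: T_L·sin62° + T_R·sin58° = 0.04.
Substitute: T_L·(0.882948 + 0.88593·0.848048) = 0.04 → T_L = 0.0244759 ≈ 0.02448 kN.
Then T_R = 0.88593 × 0.0244759 = 0.02168 kN.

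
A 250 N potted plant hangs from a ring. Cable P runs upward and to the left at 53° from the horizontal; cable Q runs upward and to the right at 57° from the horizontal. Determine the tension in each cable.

ΣF_x = 0: −T_P·cos53° + T_Q·cos57° = 0 → T_Q = 1.10498·T_P.
ΣF_y = 0: T_P·sin53° + T_Q·sin57° = 250.
Substitute: T_P·(0.798636 + 1.10498·0.838671) = 250 → T_P = 144.898 ≈ 144.9 N.
Then T_Q = 1.10498 × 144.898 = 160.1 N.

T_P = 144.9 N, T_Q = 160.1 N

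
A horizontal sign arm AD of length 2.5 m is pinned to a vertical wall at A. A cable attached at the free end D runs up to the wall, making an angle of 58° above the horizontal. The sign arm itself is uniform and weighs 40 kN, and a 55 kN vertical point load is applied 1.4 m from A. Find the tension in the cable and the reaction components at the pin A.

ΣM about A: T·sin58°·2.5 − 40·1.25 − 55·1.4 = 0 → T = 127/(2.5·0.848048) = 59.9023 ≈ 59.90 kN.
ΣF_x = 0: A_x − T·cos58° = 0 → A_x = 59.9023 × 0.529919 = 31.74 kN.
ΣF_y = 0: A_y + T·sin58° − 40 − 55 = 0 → A_y = 95 − 59.9023 × 0.848048 = 44.20 kN.

T = 59.90 kN, A_x = 31.74 kN, A_y = 44.20 kN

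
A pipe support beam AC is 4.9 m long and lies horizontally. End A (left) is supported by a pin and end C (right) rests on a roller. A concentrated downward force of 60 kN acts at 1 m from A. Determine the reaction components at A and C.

ΣM about A: C_y·4.9 − 60·1 = 0 → C_y = 60/4.9 = 12.2449 ≈ 12.24 kN.
ΣF_y = 0: A_y + 12.2449 − 60 = 0 → A_y = 47.76 kN.
ΣF_x = 0: no horizontal applied forces, so A_x = 0.

A_x = 0, A_y = 47.76 kN, C_y = 12.24 kN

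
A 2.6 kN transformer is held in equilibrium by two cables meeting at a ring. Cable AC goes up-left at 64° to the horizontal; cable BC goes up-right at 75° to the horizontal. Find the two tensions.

ΣF_x = 0: −T_AC·cos64° + T_BC·cos75° = 0 → T_BC = 1.69374·T_AC.
ΣF_y = 0: T_AC·sin64° + T_BC·sin75° = 2.6.
Substitute: T_AC·(0.898794 + 1.69374·0.965926) = 2.6 → T_AC = 1.02571 ≈ 1.026 kN.
Then T_BC = 1.69374 × 1.02571 = 1.737 kN.

T_AC = 1.026 kN, T_BC = 1.737 kN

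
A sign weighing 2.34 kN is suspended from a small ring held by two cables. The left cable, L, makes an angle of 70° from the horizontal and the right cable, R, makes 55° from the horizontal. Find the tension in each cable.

ΣF_x = 0: −T_L·cos70° + T_R·cos55° = 0 → T_R = 0.596294·T_L.
ΣF_y = 0: T_L·sin70° + T_R·sin55° = 2.34.
Substitute: T_L·(0.939693 + 0.596294·0.819152) = 2.34 → T_L = 1.63849 ≈ 1.638 kN.
Then T_R = 0.596294 × 1.63849 = 0.9770 kN.

T_L = 1.638 kN, T_R = 0.9770 kN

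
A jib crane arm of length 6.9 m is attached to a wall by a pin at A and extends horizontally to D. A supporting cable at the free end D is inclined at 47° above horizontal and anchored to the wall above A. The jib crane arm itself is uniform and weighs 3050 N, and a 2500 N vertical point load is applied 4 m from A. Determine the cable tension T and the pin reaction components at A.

ΣM about A: T·sin47°·6.9 − 3050·3.45 − 2500·4 = 0 → T = 20522.5/(6.9·0.731354) = 4066.81 ≈ 4067 N.
ΣF_x = 0: A_x − T·cos47° = 0 → A_x = 4066.81 × 0.681998 = 2774 N.
ΣF_y = 0: A_y + T·sin47° − 3050 − 2500 = 0 → A_y = 5550 − 4066.81 × 0.731354 = 2576 N.

T = 4067 N, A_x = 2774 N, A_y = 2576 N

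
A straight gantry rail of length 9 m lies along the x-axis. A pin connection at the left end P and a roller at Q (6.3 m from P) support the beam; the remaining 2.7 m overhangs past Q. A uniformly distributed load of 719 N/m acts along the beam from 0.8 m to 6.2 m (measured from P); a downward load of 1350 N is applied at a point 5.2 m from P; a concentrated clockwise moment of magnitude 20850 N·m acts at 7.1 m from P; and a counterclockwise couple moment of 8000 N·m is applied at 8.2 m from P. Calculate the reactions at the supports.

P_x = 0, P_y = -78.37 N, Q_y = 5311 N

Resultant of the distributed load: 719 × 5.4 = 3882.6 N at 3.5 m from P.
Taking moments about P: Q_y·6.3 − (719·5.4)·3.5 − 1350·5.2 − 20850 + 8000 = 0 → Q_y = 33459.1/6.3 = 5310.97 ≈ 5311 N.
ΣF_y = 0: P_y + 5310.97 − 719·5.4 − 1350 = 0 → P_y = -78.37 N.
ΣF_x = 0: no horizontal applied forces, so P_x = 0.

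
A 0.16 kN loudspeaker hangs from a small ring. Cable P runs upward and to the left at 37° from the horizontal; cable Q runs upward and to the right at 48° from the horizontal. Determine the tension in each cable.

T_P = 0.1075 kN, T_Q = 0.1283 kN

ΣF_x = 0: −T_P·cos37° + T_Q·cos48° = 0 → T_Q = 1.19354·T_P.
ΣF_y = 0: T_P·sin37° + T_Q·sin48° = 0.16.
Substitute: T_P·(0.601815 + 1.19354·0.743145) = 0.16 → T_P = 0.10747 ≈ 0.1075 kN.
Then T_Q = 1.19354 × 0.10747 = 0.1283 kN.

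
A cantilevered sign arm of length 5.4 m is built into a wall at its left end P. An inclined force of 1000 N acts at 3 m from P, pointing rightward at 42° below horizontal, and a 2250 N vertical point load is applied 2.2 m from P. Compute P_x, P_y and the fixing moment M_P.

ΣF_x = 0: P_x + 1000·cos42° = 0 → P_x = -743.1 N.
ΣF_y = 0: P_y − 1000·sin42° − 2250 = 0 → P_y = 2919 N.
ΣM about P: M_P − 1000·sin42°·3 − 2250·2.2 = 0 → M_P = 6957 N·m.

P_x = -743.1 N, P_y = 2919 N, M_P = 6957 N·m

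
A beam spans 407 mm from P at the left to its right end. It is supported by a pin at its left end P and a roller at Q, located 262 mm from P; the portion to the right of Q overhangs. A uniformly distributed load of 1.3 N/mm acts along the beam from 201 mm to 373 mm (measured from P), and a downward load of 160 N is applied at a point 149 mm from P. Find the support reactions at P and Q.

P_x = 0, P_y = 47.67 N, Q_y = 335.9 N

Resultant of the distributed load: 1.3 × 172 = 223.6 N at 287 mm from P.
Taking moments about P: Q_y·262 − (1.3·172)·287 − 160·149 = 0 → Q_y = 88013.2/262 = 335.928 ≈ 335.9 N.
ΣF_y = 0: P_y + 335.928 − 1.3·172 − 160 = 0 → P_y = 47.67 N.
ΣF_x = 0: no horizontal applied forces, so P_x = 0.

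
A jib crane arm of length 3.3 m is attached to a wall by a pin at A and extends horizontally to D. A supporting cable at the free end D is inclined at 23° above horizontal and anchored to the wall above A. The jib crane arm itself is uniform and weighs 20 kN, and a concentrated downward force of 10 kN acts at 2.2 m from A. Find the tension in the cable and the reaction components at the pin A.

T = 42.66 kN, A_x = 39.26 kN, A_y = 13.33 kN

ΣM about A: T·sin23°·3.3 − 20·1.65 − 10·2.2 = 0 → T = 55/(3.3·0.390731) = 42.6551 ≈ 42.66 kN.
ΣF_x = 0: A_x − T·cos23° = 0 → A_x = 42.6551 × 0.920505 = 39.26 kN.
ΣF_y = 0: A_y + T·sin23° − 20 − 10 = 0 → A_y = 30 − 42.6551 × 0.390731 = 13.33 kN.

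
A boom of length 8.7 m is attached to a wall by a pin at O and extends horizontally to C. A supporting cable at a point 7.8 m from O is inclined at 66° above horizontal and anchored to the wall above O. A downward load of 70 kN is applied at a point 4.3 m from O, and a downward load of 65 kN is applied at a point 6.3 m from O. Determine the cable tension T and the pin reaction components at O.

ΣM about O: T·sin66°·7.8 − 70·4.3 − 65·6.3 = 0 → T = 710.5/(7.8·0.913545) = 99.7102 ≈ 99.71 kN.
ΣF_x = 0: O_x − T·cos66° = 0 → O_x = 99.7102 × 0.406737 = 40.56 kN.
ΣF_y = 0: O_y + T·sin66° − 70 − 65 = 0 → O_y = 135 − 99.7102 × 0.913545 = 43.91 kN.

T = 99.71 kN, O_x = 40.56 kN, O_y = 43.91 kN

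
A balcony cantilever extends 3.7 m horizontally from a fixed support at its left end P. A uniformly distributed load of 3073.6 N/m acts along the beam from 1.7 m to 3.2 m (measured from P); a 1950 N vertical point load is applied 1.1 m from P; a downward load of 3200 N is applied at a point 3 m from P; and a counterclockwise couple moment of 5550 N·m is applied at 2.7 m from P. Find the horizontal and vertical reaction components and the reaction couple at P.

P_x = 0, P_y = 9760 N, M_P = 17490 N·m

Resultant of the distributed load: 3073.6 × 1.5 = 4610.4 N at 2.45 m from P.
ΣF_x = 0: P_x = 0.
ΣF_y = 0: P_y − 3073.6·1.5 − 1950 − 3200 = 0 → P_y = 9760 N.
ΣM about P: M_P − (3073.6·1.5)·2.45 − 1950·1.1 − 3200·3 + 5550 = 0 → M_P = 17490 N·m.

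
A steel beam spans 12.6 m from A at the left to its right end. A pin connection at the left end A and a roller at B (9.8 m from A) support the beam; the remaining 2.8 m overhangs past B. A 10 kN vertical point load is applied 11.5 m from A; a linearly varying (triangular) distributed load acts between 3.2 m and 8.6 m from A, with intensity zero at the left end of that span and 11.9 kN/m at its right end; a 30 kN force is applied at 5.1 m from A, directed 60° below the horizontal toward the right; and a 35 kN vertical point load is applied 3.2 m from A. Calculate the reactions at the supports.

Resultant of the triangular load: ½ × 11.9 × 5.4 = 32.13 kN, acting at 6.8 m from A (one-third of the span from the peak).
Taking moments about A: B_y·9.8 − 10·11.5 − (½·11.9·5.4)·6.8 − 30·sin60°·5.1 − 35·3.2 = 0 → B_y = 577.986/9.8 = 58.9782 ≈ 58.98 kN.
ΣF_y = 0: A_y + 58.9782 − 10 − ½·11.9·5.4 − 30·sin60° − 35 = 0 → A_y = 44.13 kN.
ΣF_x = 0: A_x + 30·cos60° = 0 → A_x = -15.00 kN.

A_x = -15.00 kN, A_y = 44.13 kN, B_y = 58.98 kN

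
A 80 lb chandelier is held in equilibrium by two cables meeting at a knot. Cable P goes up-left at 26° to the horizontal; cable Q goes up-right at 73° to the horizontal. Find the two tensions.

T_P = 23.68 lb, T_Q = 72.80 lb

ΣF_x = 0: −T_P·cos26° + T_Q·cos73° = 0 → T_Q = 3.07415·T_P.
ΣF_y = 0: T_P·sin26° + T_Q·sin73° = 80.
Substitute: T_P·(0.438371 + 3.07415·0.956305) = 80 → T_P = 23.6813 ≈ 23.68 lb.
Then T_Q = 3.07415 × 23.6813 = 72.80 lb.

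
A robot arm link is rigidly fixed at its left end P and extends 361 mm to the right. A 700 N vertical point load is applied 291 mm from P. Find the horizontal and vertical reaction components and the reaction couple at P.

ΣF_x = 0: P_x = 0.
ΣF_y = 0: P_y − 700 = 0 → P_y = 700.0 N.
ΣM about P: M_P − 700·291 = 0 → M_P = 203700 N·mm.

P_x = 0, P_y = 700.0 N, M_P = 203700 N·mm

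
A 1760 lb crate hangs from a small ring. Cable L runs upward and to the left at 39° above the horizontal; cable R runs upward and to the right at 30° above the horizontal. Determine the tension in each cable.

ΣF_x = 0: −T_L·cos39° + T_R·cos30° = 0 → T_R = 0.897371·T_L.
ΣF_y = 0: T_L·sin39° + T_R·sin30° = 1760.
Substitute: T_L·(0.62932 + 0.897371·0.5) = 1760 → T_L = 1632.64 ≈ 1633 lb.
Then T_R = 0.897371 × 1632.64 = 1465 lb.

T_L = 1633 lb, T_R = 1465 lb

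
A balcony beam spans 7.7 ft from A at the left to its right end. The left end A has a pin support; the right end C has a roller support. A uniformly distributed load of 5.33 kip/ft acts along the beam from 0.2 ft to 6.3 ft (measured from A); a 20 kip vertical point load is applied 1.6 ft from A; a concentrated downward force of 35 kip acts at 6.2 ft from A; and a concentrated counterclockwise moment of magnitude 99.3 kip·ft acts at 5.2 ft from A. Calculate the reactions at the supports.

A_x = 0, A_y = 54.35 kip, C_y = 33.16 kip

Resultant of the distributed load: 5.33 × 6.1 = 32.513 kip at 3.25 ft from A.
Moments about A: C_y·7.7 − (5.33·6.1)·3.25 − 20·1.6 − 35·6.2 + 99.3 = 0 → C_y = 255.36725/7.7 = 33.1646 ≈ 33.16 kip.
ΣF_y = 0: A_y + 33.1646 − 5.33·6.1 − 20 − 35 = 0 → A_y = 54.35 kip.
ΣF_x = 0: no horizontal applied forces, so A_x = 0.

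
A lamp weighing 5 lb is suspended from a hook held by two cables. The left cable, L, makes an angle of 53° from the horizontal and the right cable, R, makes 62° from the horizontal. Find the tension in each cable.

ΣF_x = 0: −T_L·cos53° + T_R·cos62° = 0 → T_R = 1.2819·T_L.
ΣF_y = 0: T_L·sin53° + T_R·sin62° = 5.
Substitute: T_L·(0.798636 + 1.2819·0.882948) = 5 → T_L = 2.59002 ≈ 2.590 lb.
Then T_R = 1.2819 × 2.59002 = 3.320 lb.

T_L = 2.590 lb, T_R = 3.320 lb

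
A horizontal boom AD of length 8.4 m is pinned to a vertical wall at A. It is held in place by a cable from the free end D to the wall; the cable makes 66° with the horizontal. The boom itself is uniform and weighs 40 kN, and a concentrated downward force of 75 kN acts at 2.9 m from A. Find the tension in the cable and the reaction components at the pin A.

ΣM about A: T·sin66°·8.4 − 40·4.2 − 75·2.9 = 0 → T = 385.5/(8.4·0.913545) = 50.236 ≈ 50.24 kN.
ΣF_x = 0: A_x − T·cos66° = 0 → A_x = 50.236 × 0.406737 = 20.43 kN.
ΣF_y = 0: A_y + T·sin66° − 40 − 75 = 0 → A_y = 115 − 50.236 × 0.913545 = 69.11 kN.

T = 50.24 kN, A_x = 20.43 kN, A_y = 69.11 kN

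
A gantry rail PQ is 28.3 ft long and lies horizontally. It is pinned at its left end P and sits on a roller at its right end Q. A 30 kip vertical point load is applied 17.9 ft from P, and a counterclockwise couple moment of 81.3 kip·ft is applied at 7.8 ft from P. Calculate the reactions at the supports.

P_x = 0, P_y = 13.90 kip, Q_y = 16.10 kip

ΣM about P: Q_y·28.3 − 30·17.9 + 81.3 = 0 → Q_y = 455.7/28.3 = 16.1025 ≈ 16.10 kip.
ΣF_y = 0: P_y + 16.1025 − 30 = 0 → P_y = 13.90 kip.
ΣF_x = 0: no horizontal applied forces, so P_x = 0.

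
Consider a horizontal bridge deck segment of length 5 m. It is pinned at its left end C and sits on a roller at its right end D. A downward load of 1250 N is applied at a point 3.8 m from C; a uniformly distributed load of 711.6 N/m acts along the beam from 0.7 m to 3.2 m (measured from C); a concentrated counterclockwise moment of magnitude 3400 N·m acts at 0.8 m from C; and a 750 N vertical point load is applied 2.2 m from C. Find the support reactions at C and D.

Resultant of the distributed load: 711.6 × 2.5 = 1779 N at 1.95 m from C.
Moments about C: D_y·5 − 1250·3.8 − (711.6·2.5)·1.95 + 3400 − 750·2.2 = 0 → D_y = 6469.05/5 = 1293.81 ≈ 1294 N.
ΣF_y = 0: C_y + 1293.81 − 1250 − 711.6·2.5 − 750 = 0 → C_y = 2485 N.
ΣF_x = 0: no horizontal applied forces, so C_x = 0.

C_x = 0, C_y = 2485 N, D_y = 1294 N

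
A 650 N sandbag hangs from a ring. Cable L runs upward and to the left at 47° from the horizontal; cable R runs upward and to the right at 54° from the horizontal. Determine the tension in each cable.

T_L = 389.2 N, T_R = 451.6 N

ΣF_x = 0: −T_L·cos47° + T_R·cos54° = 0 → T_R = 1.16028·T_L.
ΣF_y = 0: T_L·sin47° + T_R·sin54° = 650.
Substitute: T_L·(0.731354 + 1.16028·0.809017) = 650 → T_L = 389.212 ≈ 389.2 N.
Then T_R = 1.16028 × 389.212 = 451.6 N.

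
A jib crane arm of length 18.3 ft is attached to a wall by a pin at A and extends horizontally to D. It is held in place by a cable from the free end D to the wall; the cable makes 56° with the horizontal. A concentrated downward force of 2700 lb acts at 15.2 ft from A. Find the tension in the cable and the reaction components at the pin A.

ΣM about A: T·sin56°·18.3 − 2700·15.2 = 0 → T = 41040/(18.3·0.829038) = 2705.09 ≈ 2705 lb.
ΣF_x = 0: A_x − T·cos56° = 0 → A_x = 2705.09 × 0.559193 = 1513 lb.
ΣF_y = 0: A_y + T·sin56° − 2700 = 0 → A_y = 2700 − 2705.09 × 0.829038 = 457.4 lb.

T = 2705 lb, A_x = 1513 lb, A_y = 457.4 lb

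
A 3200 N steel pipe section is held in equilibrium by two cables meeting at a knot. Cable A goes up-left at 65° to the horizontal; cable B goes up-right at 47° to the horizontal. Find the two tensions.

T_A = 2354 N, T_B = 1459 N

ΣF_x = 0: −T_A·cos65° + T_B·cos47° = 0 → T_B = 0.619676·T_A.
ΣF_y = 0: T_A·sin65° + T_B·sin47° = 3200.
Substitute: T_A·(0.906308 + 0.619676·0.731354) = 3200 → T_A = 2353.79 ≈ 2354 N.
Then T_B = 0.619676 × 2353.79 = 1459 N.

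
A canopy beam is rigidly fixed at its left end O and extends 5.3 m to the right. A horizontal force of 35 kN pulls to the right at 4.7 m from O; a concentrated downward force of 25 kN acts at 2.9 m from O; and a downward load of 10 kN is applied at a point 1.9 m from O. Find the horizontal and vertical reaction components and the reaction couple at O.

ΣF_x = 0: O_x + 35 = 0 → O_x = -35.00 kN.
ΣF_y = 0: O_y − 25 − 10 = 0 → O_y = 35.00 kN.
ΣM about O: M_O − 25·2.9 − 10·1.9 = 0 → M_O = 91.50 kN·m.

O_x = -35.00 kN, O_y = 35.00 kN, M_O = 91.50 kN·m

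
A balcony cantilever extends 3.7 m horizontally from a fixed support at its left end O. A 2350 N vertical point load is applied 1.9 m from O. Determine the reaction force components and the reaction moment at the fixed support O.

ΣF_x = 0: O_x = 0.
ΣF_y = 0: O_y − 2350 = 0 → O_y = 2350 N.
ΣM about O: M_O − 2350·1.9 = 0 → M_O = 4465 N·m.

O_x = 0, O_y = 2350 N, M_O = 4465 N·m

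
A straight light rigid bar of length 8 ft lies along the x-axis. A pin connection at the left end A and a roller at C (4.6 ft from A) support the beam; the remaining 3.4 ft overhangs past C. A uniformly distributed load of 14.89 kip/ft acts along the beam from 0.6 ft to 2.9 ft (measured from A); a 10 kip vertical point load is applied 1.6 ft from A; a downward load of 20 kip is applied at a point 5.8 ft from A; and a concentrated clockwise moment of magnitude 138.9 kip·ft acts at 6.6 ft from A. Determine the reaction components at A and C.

Resultant of the distributed load: 14.89 × 2.3 = 34.247 kip at 1.75 ft from A.
Moments about A: C_y·4.6 − (14.89·2.3)·1.75 − 10·1.6 − 20·5.8 − 138.9 = 0 → C_y = 330.83225/4.6 = 71.9201 ≈ 71.92 kip.
ΣF_y = 0: A_y + 71.9201 − 14.89·2.3 − 10 − 20 = 0 → A_y = -7.673 kip.
ΣF_x = 0: no horizontal applied forces, so A_x = 0.

A_x = 0, A_y = -7.673 kip, C_y = 71.92 kip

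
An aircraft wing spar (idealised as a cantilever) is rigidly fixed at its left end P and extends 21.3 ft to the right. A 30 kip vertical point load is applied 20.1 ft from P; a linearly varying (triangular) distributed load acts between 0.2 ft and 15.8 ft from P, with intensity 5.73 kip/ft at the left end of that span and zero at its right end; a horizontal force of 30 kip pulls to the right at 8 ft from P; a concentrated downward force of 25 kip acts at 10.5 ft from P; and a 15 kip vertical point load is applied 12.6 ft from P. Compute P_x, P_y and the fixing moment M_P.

P_x = -30.00 kip, P_y = 114.7 kip, M_P = 1296 kip·ft

Resultant of the triangular load: ½ × 5.73 × 15.6 = 44.694 kip, acting at 5.4 ft from P (one-third of the span from the peak).
ΣF_x = 0: P_x + 30 = 0 → P_x = -30.00 kip.
ΣF_y = 0: P_y − 30 − ½·5.73·15.6 − 25 − 15 = 0 → P_y = 114.7 kip.
ΣM about P: M_P − 30·20.1 − (½·5.73·15.6)·5.4 − 25·10.5 − 15·12.6 = 0 → M_P = 1296 kip·ft.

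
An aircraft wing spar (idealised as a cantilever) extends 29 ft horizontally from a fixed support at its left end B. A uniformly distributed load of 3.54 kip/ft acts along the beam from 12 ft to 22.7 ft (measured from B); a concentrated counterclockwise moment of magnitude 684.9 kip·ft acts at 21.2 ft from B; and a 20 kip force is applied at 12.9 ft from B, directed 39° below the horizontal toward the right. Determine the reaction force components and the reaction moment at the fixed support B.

B_x = -15.54 kip, B_y = 50.46 kip, M_B = 134.6 kip·ft

Resultant of the distributed load: 3.54 × 10.7 = 37.878 kip at 17.35 ft from B.
ΣF_x = 0: B_x + 20·cos39° = 0 → B_x = -15.54 kip.
ΣF_y = 0: B_y − 3.54·10.7 − 20·sin39° = 0 → B_y = 50.46 kip.
ΣM about B: M_B − (3.54·10.7)·17.35 + 684.9 − 20·sin39°·12.9 = 0 → M_B = 134.6 kip·ft.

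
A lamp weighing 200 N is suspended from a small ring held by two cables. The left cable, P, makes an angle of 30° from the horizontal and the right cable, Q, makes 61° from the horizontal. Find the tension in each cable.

T_P = 96.98 N, T_Q = 173.2 N

ΣF_x = 0: −T_P·cos30° + T_Q·cos61° = 0 → T_Q = 1.78632·T_P.
ΣF_y = 0: T_P·sin30° + T_Q·sin61° = 200.
Substitute: T_P·(0.5 + 1.78632·0.87462) = 200 → T_P = 96.9767 ≈ 96.98 N.
Then T_Q = 1.78632 × 96.9767 = 173.2 N.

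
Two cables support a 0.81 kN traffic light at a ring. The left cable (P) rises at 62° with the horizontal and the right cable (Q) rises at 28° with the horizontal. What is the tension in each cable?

ΣF_x = 0: −T_P·cos62° + T_Q·cos28° = 0 → T_Q = 0.531709·T_P.
ΣF_y = 0: T_P·sin62° + T_Q·sin28° = 0.81.
Substitute: T_P·(0.882948 + 0.531709·0.469472) = 0.81 → T_P = 0.715187 ≈ 0.7152 kN.
Then T_Q = 0.531709 × 0.715187 = 0.3803 kN.

T_P = 0.7152 kN, T_Q = 0.3803 kN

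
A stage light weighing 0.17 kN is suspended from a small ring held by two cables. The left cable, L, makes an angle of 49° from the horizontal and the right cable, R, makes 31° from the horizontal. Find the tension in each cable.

ΣF_x = 0: −T_L·cos49° + T_R·cos31° = 0 → T_R = 0.76538·T_L.
ΣF_y = 0: T_L·sin49° + T_R·sin31° = 0.17.
Substitute: T_L·(0.75471 + 0.76538·0.515038) = 0.17 → T_L = 0.147966 ≈ 0.1480 kN.
Then T_R = 0.76538 × 0.147966 = 0.1133 kN.

T_L = 0.1480 kN, T_R = 0.1133 kN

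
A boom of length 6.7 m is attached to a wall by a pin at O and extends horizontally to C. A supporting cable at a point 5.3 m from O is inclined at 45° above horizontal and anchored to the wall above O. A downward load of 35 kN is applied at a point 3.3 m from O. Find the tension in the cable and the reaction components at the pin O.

T = 30.82 kN, O_x = 21.79 kN, O_y = 13.21 kN

ΣM about O: T·sin45°·5.3 − 35·3.3 = 0 → T = 115.5/(5.3·0.707107) = 30.8192 ≈ 30.82 kN.
ΣF_x = 0: O_x − T·cos45° = 0 → O_x = 30.8192 × 0.707107 = 21.79 kN.
ΣF_y = 0: O_y + T·sin45° − 35 = 0 → O_y = 35 − 30.8192 × 0.707107 = 13.21 kN.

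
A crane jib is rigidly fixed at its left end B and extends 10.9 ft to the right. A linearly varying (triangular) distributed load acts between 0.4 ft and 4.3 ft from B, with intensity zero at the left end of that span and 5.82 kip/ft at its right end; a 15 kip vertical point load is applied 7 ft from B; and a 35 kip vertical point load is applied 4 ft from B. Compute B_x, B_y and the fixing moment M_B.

Resultant of the triangular load: ½ × 5.82 × 3.9 = 11.349 kip, acting at 3 ft from B (one-third of the span from the peak).
ΣF_x = 0: B_x = 0.
ΣF_y = 0: B_y − ½·5.82·3.9 − 15 − 35 = 0 → B_y = 61.35 kip.
ΣM about B: M_B − (½·5.82·3.9)·3 − 15·7 − 35·4 = 0 → M_B = 279.0 kip·ft.

B_x = 0, B_y = 61.35 kip, M_B = 279.0 kip·ft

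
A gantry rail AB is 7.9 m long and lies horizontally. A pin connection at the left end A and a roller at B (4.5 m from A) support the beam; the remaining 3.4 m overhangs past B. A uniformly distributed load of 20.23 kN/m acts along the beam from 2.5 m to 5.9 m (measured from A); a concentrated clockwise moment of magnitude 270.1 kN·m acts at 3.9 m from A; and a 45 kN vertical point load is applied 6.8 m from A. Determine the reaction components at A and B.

Resultant of the distributed load: 20.23 × 3.4 = 68.782 kN at 4.2 m from A.
Taking moments about A: B_y·4.5 − (20.23·3.4)·4.2 − 270.1 − 45·6.8 = 0 → B_y = 864.9844/4.5 = 192.219 ≈ 192.2 kN.
ΣF_y = 0: A_y + 192.219 − 20.23·3.4 − 45 = 0 → A_y = -78.44 kN.
ΣF_x = 0: no horizontal applied forces, so A_x = 0.

A_x = 0, A_y = -78.44 kN, B_y = 192.2 kN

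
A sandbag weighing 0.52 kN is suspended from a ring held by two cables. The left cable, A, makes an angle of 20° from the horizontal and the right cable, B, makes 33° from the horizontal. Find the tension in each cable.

T_A = 0.5461 kN, T_B = 0.6118 kN

ΣF_x = 0: −T_A·cos20° + T_B·cos33° = 0 → T_B = 1.12045·T_A.
ΣF_y = 0: T_A·sin20° + T_B·sin33° = 0.52.
Substitute: T_A·(0.34202 + 1.12045·0.544639) = 0.52 → T_A = 0.546069 ≈ 0.5461 kN.
Then T_B = 1.12045 × 0.546069 = 0.6118 kN.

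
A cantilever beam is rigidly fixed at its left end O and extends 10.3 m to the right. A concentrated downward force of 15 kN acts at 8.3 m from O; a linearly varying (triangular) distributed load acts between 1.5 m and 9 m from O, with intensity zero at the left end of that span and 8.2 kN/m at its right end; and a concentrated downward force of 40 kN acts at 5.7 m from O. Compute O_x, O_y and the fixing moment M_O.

Resultant of the triangular load: ½ × 8.2 × 7.5 = 30.75 kN, acting at 6.5 m from O (one-third of the span from the peak).
ΣF_x = 0: O_x = 0.
ΣF_y = 0: O_y − 15 − ½·8.2·7.5 − 40 = 0 → O_y = 85.75 kN.
ΣM about O: M_O − 15·8.3 − (½·8.2·7.5)·6.5 − 40·5.7 = 0 → M_O = 552.4 kN·m.

O_x = 0, O_y = 85.75 kN, M_O = 552.4 kN·m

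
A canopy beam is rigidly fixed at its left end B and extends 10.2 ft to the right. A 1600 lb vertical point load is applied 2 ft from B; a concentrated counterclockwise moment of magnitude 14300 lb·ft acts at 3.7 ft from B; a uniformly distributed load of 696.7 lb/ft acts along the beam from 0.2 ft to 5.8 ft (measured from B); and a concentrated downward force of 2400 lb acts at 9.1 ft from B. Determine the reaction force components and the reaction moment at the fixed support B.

B_x = 0, B_y = 7902 lb, M_B = 22440 lb·ft

Resultant of the distributed load: 696.7 × 5.6 = 3901.52 lb at 3 ft from B.
ΣF_x = 0: B_x = 0.
ΣF_y = 0: B_y − 1600 − 696.7·5.6 − 2400 = 0 → B_y = 7902 lb.
ΣM about B: M_B − 1600·2 + 14300 − (696.7·5.6)·3 − 2400·9.1 = 0 → M_B = 22440 lb·ft.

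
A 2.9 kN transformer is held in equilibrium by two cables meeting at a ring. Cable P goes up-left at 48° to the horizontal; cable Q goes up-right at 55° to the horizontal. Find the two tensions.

T_P = 1.707 kN, T_Q = 1.992 kN

ΣF_x = 0: −T_P·cos48° + T_Q·cos55° = 0 → T_Q = 1.16659·T_P.
ΣF_y = 0: T_P·sin48° + T_Q·sin55° = 2.9.
Substitute: T_P·(0.743145 + 1.16659·0.819152) = 2.9 → T_P = 1.70713 ≈ 1.707 kN.
Then T_Q = 1.16659 × 1.70713 = 1.992 kN.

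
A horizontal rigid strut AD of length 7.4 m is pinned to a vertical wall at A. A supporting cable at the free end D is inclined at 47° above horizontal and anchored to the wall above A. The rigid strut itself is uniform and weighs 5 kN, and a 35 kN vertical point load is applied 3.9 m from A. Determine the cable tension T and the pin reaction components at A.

ΣM about A: T·sin47°·7.4 − 5·3.7 − 35·3.9 = 0 → T = 155/(7.4·0.731354) = 28.64 kN.
ΣF_x = 0: A_x − T·cos47° = 0 → A_x = 28.64 × 0.681998 = 19.53 kN.
ΣF_y = 0: A_y + T·sin47° − 5 − 35 = 0 → A_y = 40 − 28.64 × 0.731354 = 19.05 kN.

T = 28.64 kN, A_x = 19.53 kN, A_y = 19.05 kN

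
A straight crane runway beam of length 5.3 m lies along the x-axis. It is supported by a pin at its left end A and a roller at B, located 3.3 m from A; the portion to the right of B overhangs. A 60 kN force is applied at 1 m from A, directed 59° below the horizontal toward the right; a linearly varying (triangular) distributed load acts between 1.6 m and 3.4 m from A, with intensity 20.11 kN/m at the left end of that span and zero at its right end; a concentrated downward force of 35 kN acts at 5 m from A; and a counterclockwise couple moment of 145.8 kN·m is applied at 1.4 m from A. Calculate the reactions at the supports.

Resultant of the triangular load: ½ × 20.11 × 1.8 = 18.099 kN, acting at 2.2 m from A (one-third of the span from the peak).
ΣM about A: B_y·3.3 − 60·sin59°·1 − (½·20.11·1.8)·2.2 − 35·5 + 145.8 = 0 → B_y = 120.448/3.3 = 36.4994 ≈ 36.50 kN.
ΣF_y = 0: A_y + 36.4994 − 60·sin59° − ½·20.11·1.8 − 35 = 0 → A_y = 68.03 kN.
ΣF_x = 0: A_x + 60·cos59° = 0 → A_x = -30.90 kN.

A_x = -30.90 kN, A_y = 68.03 kN, B_y = 36.50 kN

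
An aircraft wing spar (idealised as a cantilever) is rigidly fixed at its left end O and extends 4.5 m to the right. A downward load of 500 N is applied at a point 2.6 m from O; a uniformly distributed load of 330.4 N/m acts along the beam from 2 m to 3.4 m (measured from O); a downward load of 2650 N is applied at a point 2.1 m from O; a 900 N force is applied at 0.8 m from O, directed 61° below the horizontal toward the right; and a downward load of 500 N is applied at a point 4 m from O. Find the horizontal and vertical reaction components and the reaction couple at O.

Resultant of the distributed load: 330.4 × 1.4 = 462.56 N at 2.7 m from O.
ΣF_x = 0: O_x + 900·cos61° = 0 → O_x = -436.3 N.
ΣF_y = 0: O_y − 500 − 330.4·1.4 − 2650 − 900·sin61° − 500 = 0 → O_y = 4900 N.
ΣM about O: M_O − 500·2.6 − (330.4·1.4)·2.7 − 2650·2.1 − 900·sin61°·0.8 − 500·4 = 0 → M_O = 10740 N·m.

O_x = -436.3 N, O_y = 4900 N, M_O = 10740 N·m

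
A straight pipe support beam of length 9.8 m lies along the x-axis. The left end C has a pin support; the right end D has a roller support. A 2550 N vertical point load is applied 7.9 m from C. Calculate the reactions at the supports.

Taking moments about C: D_y·9.8 − 2550·7.9 = 0 → D_y = 20145/9.8 = 2055.61 ≈ 2056 N.
ΣF_y = 0: C_y + 2055.61 − 2550 = 0 → C_y = 494.4 N.
ΣF_x = 0: no horizontal applied forces, so C_x = 0.

C_x = 0, C_y = 494.4 N, D_y = 2056 N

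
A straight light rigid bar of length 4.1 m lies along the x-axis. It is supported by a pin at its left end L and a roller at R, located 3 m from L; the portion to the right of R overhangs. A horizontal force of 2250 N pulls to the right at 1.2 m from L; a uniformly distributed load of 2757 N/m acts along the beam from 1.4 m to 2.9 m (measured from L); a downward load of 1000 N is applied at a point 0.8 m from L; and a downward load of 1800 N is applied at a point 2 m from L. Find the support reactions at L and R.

Resultant of the distributed load: 2757 × 1.5 = 4135.5 N at 2.15 m from L.
ΣM about L: R_y·3 − (2757·1.5)·2.15 − 1000·0.8 − 1800·2 = 0 → R_y = 13291.325/3 = 4430.44 ≈ 4430 N.
ΣF_y = 0: L_y + 4430.44 − 2757·1.5 − 1000 − 1800 = 0 → L_y = 2505 N.
ΣF_x = 0: L_x + 2250 = 0 → L_x = -2250 N.

L_x = -2250 N, L_y = 2505 N, R_y = 4430 N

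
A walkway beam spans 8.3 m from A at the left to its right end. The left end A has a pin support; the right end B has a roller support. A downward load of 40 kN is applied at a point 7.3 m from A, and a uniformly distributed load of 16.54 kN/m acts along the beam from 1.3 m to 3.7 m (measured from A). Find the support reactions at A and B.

Resultant of the distributed load: 16.54 × 2.4 = 39.696 kN at 2.5 m from A.
Moments about A: B_y·8.3 − 40·7.3 − (16.54·2.4)·2.5 = 0 → B_y = 391.24/8.3 = 47.1373 ≈ 47.14 kN.
ΣF_y = 0: A_y + 47.1373 − 40 − 16.54·2.4 = 0 → A_y = 32.56 kN.
ΣF_x = 0: no horizontal applied forces, so A_x = 0.

A_x = 0, A_y = 32.56 kN, B_y = 47.14 kN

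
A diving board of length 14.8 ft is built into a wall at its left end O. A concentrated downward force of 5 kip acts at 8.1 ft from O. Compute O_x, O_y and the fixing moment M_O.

ΣF_x = 0: O_x = 0.
ΣF_y = 0: O_y − 5 = 0 → O_y = 5.000 kip.
ΣM about O: M_O − 5·8.1 = 0 → M_O = 40.50 kip·ft.

O_x = 0, O_y = 5.000 kip, M_O = 40.50 kip·ft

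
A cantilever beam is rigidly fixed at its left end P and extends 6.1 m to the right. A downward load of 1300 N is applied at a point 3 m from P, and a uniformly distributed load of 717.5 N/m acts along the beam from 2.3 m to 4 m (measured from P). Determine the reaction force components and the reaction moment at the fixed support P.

Resultant of the distributed load: 717.5 × 1.7 = 1219.75 N at 3.15 m from P.
ΣF_x = 0: P_x = 0.
ΣF_y = 0: P_y − 1300 − 717.5·1.7 = 0 → P_y = 2520 N.
ΣM about P: M_P − 1300·3 − (717.5·1.7)·3.15 = 0 → M_P = 7742 N·m.

P_x = 0, P_y = 2520 N, M_P = 7742 N·m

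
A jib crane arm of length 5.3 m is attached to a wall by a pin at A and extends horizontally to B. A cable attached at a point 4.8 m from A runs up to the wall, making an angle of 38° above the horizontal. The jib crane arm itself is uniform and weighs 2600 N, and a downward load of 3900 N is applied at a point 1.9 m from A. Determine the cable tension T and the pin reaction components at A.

ΣM about A: T·sin38°·4.8 − 2600·2.65 − 3900·1.9 = 0 → T = 14300/(4.8·0.615661) = 4838.97 ≈ 4839 N.
ΣF_x = 0: A_x − T·cos38° = 0 → A_x = 4838.97 × 0.788011 = 3813 N.
ΣF_y = 0: A_y + T·sin38° − 2600 − 3900 = 0 → A_y = 6500 − 4838.97 × 0.615661 = 3521 N.

T = 4839 N, A_x = 3813 N, A_y = 3521 N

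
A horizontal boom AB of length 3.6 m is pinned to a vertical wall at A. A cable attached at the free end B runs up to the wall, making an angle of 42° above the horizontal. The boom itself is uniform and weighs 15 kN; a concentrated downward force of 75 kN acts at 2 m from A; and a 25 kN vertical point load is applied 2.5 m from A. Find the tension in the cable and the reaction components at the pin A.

ΣM about A: T·sin42°·3.6 − 15·1.8 − 75·2 − 25·2.5 = 0 → T = 239.5/(3.6·0.669131) = 99.4241 ≈ 99.42 kN.
ΣF_x = 0: A_x − T·cos42° = 0 → A_x = 99.4241 × 0.743145 = 73.89 kN.
ΣF_y = 0: A_y + T·sin42° − 15 − 75 − 25 = 0 → A_y = 115 − 99.4241 × 0.669131 = 48.47 kN.

T = 99.42 kN, A_x = 73.89 kN, A_y = 48.47 kN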